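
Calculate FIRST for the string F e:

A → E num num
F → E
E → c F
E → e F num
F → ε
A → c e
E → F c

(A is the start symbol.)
FIRST sets of the non-terminals involved (from the grammar, by fixed-point iteration):
  FIRST(F) = { 'c', 'e', ε }

To compute FIRST(F e), process the symbols left to right:
Symbol F is a non-terminal. Add FIRST(F) \ {ε} = { 'c', 'e' }
F is nullable (ε ∈ FIRST(F)), continue to the next symbol.
Symbol e is a terminal. Add 'e' and stop.
FIRST(F e) = { 'c', 'e' }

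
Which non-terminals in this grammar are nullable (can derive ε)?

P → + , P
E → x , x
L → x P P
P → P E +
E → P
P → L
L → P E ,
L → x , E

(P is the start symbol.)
None

A non-terminal is nullable if it can derive ε (the empty string): either it has an ε-production, or it has a production whose right-hand side consists entirely of nullable non-terminals.

There are no ε-productions, so no non-terminal can derive ε.
No non-terminals are nullable.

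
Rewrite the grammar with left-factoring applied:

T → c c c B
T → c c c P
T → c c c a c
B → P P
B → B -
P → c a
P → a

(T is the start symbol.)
T → c c c T'
T' → B
T' → P
T' → a c
B → P P
B → B -
P → c a
P → a

Left-factoring transforms A → αβ₁ | αβ₂ into A → αA' and A' → β₁ | β₂
(α is the longest common prefix among the alternatives). Repeat until
no nonterminal has two alternatives with a common prefix.

Round 1: T has alternatives sharing prefix 'c c c'. Introduce T': T → c c c T'
  Add: T' → B
  Add: T' → P
  Add: T' → a c

No remaining common prefixes — done.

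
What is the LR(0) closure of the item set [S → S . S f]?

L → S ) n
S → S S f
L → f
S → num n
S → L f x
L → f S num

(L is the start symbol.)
To compute CLOSURE, for each item [A → α.Bβ] where B is a non-terminal, add [B → .γ] for all productions B → γ; repeat for the newly added items until nothing changes.

Start with: [S → S . S f]
  [S → S . S f] has the dot before S: add [S → . S S f], [S → . num n], [S → . L f x]
  [S → . L f x] has the dot before L: add [L → . S ) n], [L → . f], [L → . f S num]
No further items can be added.

CLOSURE = { [L → . S ) n], [L → . f S num], [L → . f], [S → . L f x], [S → . S S f], [S → . num n], [S → S . S f] }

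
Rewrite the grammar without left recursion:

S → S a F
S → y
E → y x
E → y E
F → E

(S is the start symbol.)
S → y S'
S' → a F S'
S' → ε
E → y x
E → y E
F → E

S is directly left-recursive. The standard transformation for
  A → A α₁ | ... | A α_m | β₁ | ... | β_n
is
  A  → β₁ A' | ... | β_n A'
  A' → α₁ A' | ... | α_m A' | ε

S → y becomes S → y S'
S → S a F becomes S' → a F S'
Add S' → ε

Productions for other non-terminals are unchanged:
  E → y x
  E → y E
  F → E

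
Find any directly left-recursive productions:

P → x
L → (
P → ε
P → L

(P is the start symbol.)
No direct left recursion

P → x: starts with x
L → (: starts with '('
P → ε: starts with ε
P → L: starts with L

No direct left recursion found.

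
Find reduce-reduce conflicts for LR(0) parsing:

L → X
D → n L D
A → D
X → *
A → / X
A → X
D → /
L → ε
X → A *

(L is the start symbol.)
A reduce-reduce conflict occurs when an LR(0) state has two complete items [A → α .] and [B → β .] — both call for a reduction, and with no lookahead the parser cannot choose between them.

Augment with L' → L and build the canonical LR(0) collection (I0 = CLOSURE({[L' → . L]}), then GOTO on every symbol after a dot until no new states appear). It has 13 states:
  I0: { [A → . / X], [A → . D], [A → . X], [D → . /], [D → . n L D], [L → . X], [L → .], [L' → . L], [X → . *], [X → . A *] }  — shift, reduce
  I1: { [X → * .] }  — reduce
  I2: { [A → . / X], [A → . D], [A → . X], [A → / . X], [D → . /], [D → . n L D], [D → / .], [X → . *], [X → . A *] }  — shift, reduce
  I3: { [X → A . *] }  — shift
  I4: { [A → D .] }  — reduce
  I5: { [L' → L .] }  — accept
  I6: { [A → X .], [L → X .] }  — 2 reduces
  I7: { [A → . / X], [A → . D], [A → . X], [D → . /], [D → . n L D], [D → n . L D], [L → . X], [L → .], [X → . *], [X → . A *] }  — shift, reduce
  I8: { [D → . /], [D → . n L D], [D → n L . D] }  — shift
  I9: { [D → / .] }  — reduce
  I10: { [D → n L D .] }  — reduce
  I11: { [X → A * .] }  — reduce
  I12: { [A → / X .], [A → X .] }  — 2 reduces

I6 contains complete items [A → X .], [L → X .] — reduce-reduce conflict.
I12 contains complete items [A → / X .], [A → X .] — reduce-reduce conflict.

Answer: Yes — I6: [A → X .] vs [L → X .]; I12: [A → / X .] vs [A → X .]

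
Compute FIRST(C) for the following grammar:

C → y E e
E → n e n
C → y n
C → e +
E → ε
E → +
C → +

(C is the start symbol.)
To compute FIRST(C), examine every production with C on the left-hand side, reading each right-hand side left to right until a non-nullable symbol is reached.

From C → y E e:
  - y is a terminal: add 'y' and stop
From C → y n:
  - y is a terminal: add 'y' and stop
From C → e +:
  - e is a terminal: add 'e' and stop
From C → +:
  - '+' is a terminal: add '+' and stop

Collecting: FIRST(C) = { '+', 'e', 'y' }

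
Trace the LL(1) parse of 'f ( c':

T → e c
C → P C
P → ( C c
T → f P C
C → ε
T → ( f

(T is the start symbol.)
Stack is shown with the top on the left.

Stack      Input    Action
--------------------------
T $        f ( c $  output T → f P C
f P C $    f ( c $  match 'f'
P C $      ( c $    output P → ( C c
( C c C $  ( c $    match '('
C c C $    c $      output C → ε
c C $      c $      match 'c'
C $        $        output C → ε
$          $        accept

The string is accepted.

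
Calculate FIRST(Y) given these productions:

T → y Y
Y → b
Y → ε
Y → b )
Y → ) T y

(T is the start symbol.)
To compute FIRST(Y), examine every production with Y on the left-hand side, reading each right-hand side left to right until a non-nullable symbol is reached.

From Y → b:
  - b is a terminal: add 'b' and stop
From Y → ε:
  - ε-production, so ε ∈ FIRST(Y)
From Y → b ):
  - b is a terminal: add 'b' and stop
From Y → ) T y:
  - ')' is a terminal: add ')' and stop

Collecting: FIRST(Y) = { ')', 'b', ε }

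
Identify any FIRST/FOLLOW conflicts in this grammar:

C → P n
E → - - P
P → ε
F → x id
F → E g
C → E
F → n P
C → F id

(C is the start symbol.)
A FIRST/FOLLOW conflict occurs when a non-terminal N has a nullable alternative N → β (β ⇒* ε) and another alternative N → α with FIRST(α) ∩ FOLLOW(N) ≠ ∅: on such a lookahead the parser cannot decide between expanding α and letting N vanish via β.

Nullable non-terminals: P.
P has a nullable alternative but only one production, so nothing to check.

C, E, F have no nullable alternative, so no FIRST/FOLLOW check is needed there.

No FIRST/FOLLOW conflicts found.

Answer: No FIRST/FOLLOW conflicts.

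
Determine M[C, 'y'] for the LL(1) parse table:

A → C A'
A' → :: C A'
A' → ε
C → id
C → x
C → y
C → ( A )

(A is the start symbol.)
C → y

To find M[C, 'y'], we find productions for C where 'y' is in the predict set (PREDICT(N → α) = (FIRST(α) \ {ε}) ∪ (FOLLOW(N) if α ⇒* ε)).

C → id: PREDICT = { 'id' }
C → x: PREDICT = { 'x' }
C → y: PREDICT = { 'y' }
  'y' is in predict set, so this production goes in M[C, 'y']
C → ( A ): PREDICT = { '(' }

M[C, 'y'] = C → y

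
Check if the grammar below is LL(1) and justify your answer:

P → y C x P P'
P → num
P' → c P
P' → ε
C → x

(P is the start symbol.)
Relevant sets:
  FOLLOW(P') = { $, 'c' }

For P:
  PREDICT(P → y C x P P') = { 'y' }
  PREDICT(P → num) = { 'num' }
For P':
  PREDICT(P' → c P) = { 'c' }
  PREDICT(P' → ε) = { $, 'c' }
C has a single production, so nothing to check there.

Conflict found: Predict set conflict for P': { 'c' }
The grammar is NOT LL(1).

Answer: No. Predict set conflict for P': { 'c' }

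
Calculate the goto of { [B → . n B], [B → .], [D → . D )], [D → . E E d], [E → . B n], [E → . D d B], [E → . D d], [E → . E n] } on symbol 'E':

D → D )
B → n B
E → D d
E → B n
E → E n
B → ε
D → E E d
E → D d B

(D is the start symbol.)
GOTO(I, 'E') = CLOSURE({ [A → αX.β] : [A → α.Xβ] ∈ I, X = 'E' })

Items with dot before 'E', with the dot advanced:
  [D → . E E d] → [D → E . E d]
  [E → . E n] → [E → E . n]
Closure of the advanced items:
  [D → E . E d] has the dot before E: add [E → . D d], [E → . B n], [E → . E n], [E → . D d B]
  [E → . D d] has the dot before D: add [D → . D )], [D → . E E d]
  [E → . B n] has the dot before B: add [B → . n B], [B → .]

GOTO = { [B → . n B], [B → .], [D → . D )], [D → . E E d], [D → E . E d], [E → . B n], [E → . D d B], [E → . D d], [E → . E n], [E → E . n] }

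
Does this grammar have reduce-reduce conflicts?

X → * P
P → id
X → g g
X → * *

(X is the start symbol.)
No reduce-reduce conflicts

A reduce-reduce conflict occurs when an LR(0) state has two complete items [A → α .] and [B → β .] — both call for a reduction, and with no lookahead the parser cannot choose between them.

Augment with X' → X and build the canonical LR(0) collection (I0 = CLOSURE({[X' → . X]}), then GOTO on every symbol after a dot until no new states appear). It has 8 states:
  I0: { [X → . * *], [X → . * P], [X → . g g], [X' → . X] }  — shift
  I1: { [P → . id], [X → * . *], [X → * . P] }  — shift
  I2: { [X' → X .] }  — accept
  I3: { [X → g . g] }  — shift
  I4: { [X → g g .] }  — reduce
  I5: { [X → * * .] }  — reduce
  I6: { [X → * P .] }  — reduce
  I7: { [P → id .] }  — reduce

No state contains more than one complete item.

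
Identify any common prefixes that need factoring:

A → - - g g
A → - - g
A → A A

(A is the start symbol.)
Yes, A has productions with common prefix '- - g'

Left-factoring is needed when two productions for the same non-terminal
share a common prefix on the right-hand side.

Productions for A:
  A → - - g g
  A → - - g
  A → A A

Found common prefix '- - g' in productions for A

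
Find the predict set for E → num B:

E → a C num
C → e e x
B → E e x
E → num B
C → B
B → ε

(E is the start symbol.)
{ 'num' }

PREDICT(E → num B) = (FIRST(RHS) \ {ε}) ∪ (FOLLOW(E) if ε ∈ FIRST(RHS), i.e. RHS ⇒* ε)
FIRST(num B) = { 'num' }
ε ∉ FIRST(num B), so FOLLOW(E) is not added.
PREDICT(E → num B) = { 'num' }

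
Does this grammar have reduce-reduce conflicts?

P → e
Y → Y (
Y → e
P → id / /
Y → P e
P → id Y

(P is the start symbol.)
Yes — I7: [P → e .] vs [Y → e .]

Augment with P' → P and build the canonical LR(0) collection (I0 = CLOSURE({[P' → . P]}), then GOTO on every symbol after a dot until no new states appear). It has 11 states:
  I0: { [P → . e], [P → . id / /], [P → . id Y], [P' → . P] }  — shift
  I1: { [P' → P .] }  — accept
  I2: { [P → e .] }  — reduce
  I3: { [P → . e], [P → . id / /], [P → . id Y], [P → id . / /], [P → id . Y], [Y → . P e], [Y → . Y (], [Y → . e] }  — shift
  I4: { [P → id / . /] }  — shift
  I5: { [Y → P . e] }  — shift
  I6: { [P → id Y .], [Y → Y . (] }  — shift, reduce
  I7: { [P → e .], [Y → e .] }  — 2 reduces
  I8: { [Y → Y ( .] }  — reduce
  I9: { [Y → P e .] }  — reduce
  I10: { [P → id / / .] }  — reduce

I7 contains complete items [P → e .], [Y → e .] — reduce-reduce conflict.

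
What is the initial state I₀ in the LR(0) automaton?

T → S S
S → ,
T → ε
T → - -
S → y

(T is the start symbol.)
First, augment the grammar with T' → T
I₀ = CLOSURE({ [T' → . T] }):
  [T' → . T] has the dot before T: add [T → . S S], [T → .], [T → . - -]
  [T → . S S] has the dot before S: add [S → . ,], [S → . y]
No further items can be added.

I₀ = { [S → . ,], [S → . y], [T → . - -], [T → . S S], [T → .], [T' → . T] }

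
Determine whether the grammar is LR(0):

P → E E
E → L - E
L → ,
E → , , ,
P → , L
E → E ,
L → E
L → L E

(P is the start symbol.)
No. Shift-reduce conflict between [L → , .] and [E → . , , ,]

A grammar is LR(0) if no state in the canonical LR(0) collection has:
  - both a shift item (dot before a terminal) and a complete item (shift-reduce conflict), or
  - two or more complete items (reduce-reduce conflict; the accept item [P' → P .] counts as a complete item here).

Augment with P' → P and build the canonical LR(0) collection (I0 = CLOSURE({[P' → . P]}), then GOTO on every symbol after a dot until no new states appear). It has 18 states:
  I0: { [E → . , , ,], [E → . E ,], [E → . L - E], [L → . ,], [L → . E], [L → . L E], [P → . , L], [P → . E E], [P' → . P] }  — shift
  I1: { [E → , . , ,], [E → . , , ,], [E → . E ,], [E → . L - E], [L → , .], [L → . ,], [L → . E], [L → . L E], [P → , . L] }  — shift, reduce
  I2: { [E → . , , ,], [E → . E ,], [E → . L - E], [E → E . ,], [L → . ,], [L → . E], [L → . L E], [L → E .], [P → E . E] }  — shift, reduce
  I3: { [E → . , , ,], [E → . E ,], [E → . L - E], [E → L . - E], [L → . ,], [L → . E], [L → . L E], [L → L . E] }  — shift
  I4: { [P' → P .] }  — accept
  I5: { [E → , . , ,], [L → , .] }  — shift, reduce
  I6: { [E → . , , ,], [E → . E ,], [E → . L - E], [E → L - . E], [L → . ,], [L → . E], [L → . L E] }  — shift
  I7: { [E → E . ,], [L → E .], [L → L E .] }  — shift, 2 reduces
  I8: { [E → E , .] }  — reduce
  I9: { [E → E . ,], [E → L - E .], [L → E .] }  — shift, 2 reduces
  I10: { [E → , , . ,] }  — shift
  I11: { [E → , , , .] }  — reduce
  I12: { [E → , . , ,], [E → E , .], [L → , .] }  — shift, 2 reduces
  I13: { [E → E . ,], [L → E .], [P → E E .] }  — shift, 2 reduces
  I14: { [E → , , . ,], [E → , . , ,], [L → , .] }  — shift, reduce
  I15: { [E → E . ,], [L → E .] }  — shift, reduce
  I16: { [E → . , , ,], [E → . E ,], [E → . L - E], [E → L . - E], [L → . ,], [L → . E], [L → . L E], [L → L . E], [P → , L .] }  — shift, reduce
  I17: { [E → , , , .], [E → , , . ,] }  — shift, reduce

Conflict in state I1:
  Shift-reduce conflict between [L → , .] and [E → . , , ,]
So the grammar is NOT LR(0).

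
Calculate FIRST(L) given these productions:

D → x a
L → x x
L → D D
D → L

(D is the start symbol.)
To compute FIRST(L), examine every production with L on the left-hand side, reading each right-hand side left to right until a non-nullable symbol is reached.

FIRST sets of the other non-terminals involved (by the same procedure, iterated to a fixed point):
  FIRST(D) = { 'x' }

From L → x x:
  - x is a terminal: add 'x' and stop
From L → D D:
  - D is a non-terminal: add FIRST(D) \ {ε} = { 'x' }
    D is not nullable, so stop

Collecting: FIRST(L) = { 'x' }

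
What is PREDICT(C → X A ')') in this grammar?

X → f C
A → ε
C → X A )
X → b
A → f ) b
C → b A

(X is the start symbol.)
{ 'b', 'f' }

PREDICT(C → X A ')') = (FIRST(RHS) \ {ε}) ∪ (FOLLOW(C) if ε ∈ FIRST(RHS), i.e. RHS ⇒* ε)
FIRST(X) = { 'b', 'f' }
FIRST(X A ')') = { 'b', 'f' }
ε ∉ FIRST(X A ')'), so FOLLOW(C) is not added.
PREDICT(C → X A ')') = { 'b', 'f' }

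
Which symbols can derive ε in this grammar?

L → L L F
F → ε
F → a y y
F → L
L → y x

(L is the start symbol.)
{ 'F' }

A non-terminal is nullable if it can derive ε (the empty string): either it has an ε-production, or it has a production whose right-hand side consists entirely of nullable non-terminals.

ε-productions: F → ε
So F is immediately nullable.
No further non-terminal can be added: every production for the remaining non-terminals contains a terminal or a non-nullable non-terminal.
Nullable = { 'F' }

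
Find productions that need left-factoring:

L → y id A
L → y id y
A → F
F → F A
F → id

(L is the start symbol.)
Left-factoring is needed when two productions for the same non-terminal
share a common prefix on the right-hand side.

Productions for L:
  L → y id A
  L → y id y
Productions for F:
  F → F A
  F → id

Found common prefix 'y id' in productions for L

Answer: Yes, L has productions with common prefix 'y id'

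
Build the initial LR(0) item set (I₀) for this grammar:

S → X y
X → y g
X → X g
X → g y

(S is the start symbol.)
First, augment the grammar with S' → S
I₀ = CLOSURE({ [S' → . S] }):
  [S' → . S] has the dot before S: add [S → . X y]
  [S → . X y] has the dot before X: add [X → . y g], [X → . X g], [X → . g y]
No further items can be added.

I₀ = { [S → . X y], [S' → . S], [X → . X g], [X → . g y], [X → . y g] }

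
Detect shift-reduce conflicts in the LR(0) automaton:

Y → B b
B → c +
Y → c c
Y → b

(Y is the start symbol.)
No shift-reduce conflicts

A shift-reduce conflict occurs when an LR(0) state has both:
  - a complete (reduce) item [A → α .] (dot at the end), and
  - a shift item [B → β . c γ] (dot before a terminal).

Augment with Y' → Y and build the canonical LR(0) collection (I0 = CLOSURE({[Y' → . Y]}), then GOTO on every symbol after a dot until no new states appear). It has 8 states:
  I0: { [B → . c +], [Y → . B b], [Y → . b], [Y → . c c], [Y' → . Y] }  — shift
  I1: { [Y → B . b] }  — shift
  I2: { [Y' → Y .] }  — accept
  I3: { [Y → b .] }  — reduce
  I4: { [B → c . +], [Y → c . c] }  — shift
  I5: { [B → c + .] }  — reduce
  I6: { [Y → c c .] }  — reduce
  I7: { [Y → B b .] }  — reduce

No state contains both a complete item and a shift item.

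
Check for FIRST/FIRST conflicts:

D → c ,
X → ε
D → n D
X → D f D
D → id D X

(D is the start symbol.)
FIRST sets of the non-terminals at (or reachable through a nullable prefix from) the front of some alternative:
  FIRST(D) = { 'c', 'id', 'n' }

Productions for D:
  D → c ,: FIRST = { 'c' }
  D → n D: FIRST = { 'n' }
  D → id D X: FIRST = { 'id' }
Productions for X:
  X → ε: FIRST = { ε }
  X → D f D: FIRST = { 'c', 'id', 'n' }

All alternatives of each non-terminal have pairwise disjoint FIRST sets.

Answer: No FIRST/FIRST conflicts.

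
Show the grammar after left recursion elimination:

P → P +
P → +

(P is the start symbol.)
P is directly left-recursive. The standard transformation for
  A → A α₁ | ... | A α_m | β₁ | ... | β_n
is
  A  → β₁ A' | ... | β_n A'
  A' → α₁ A' | ... | α_m A' | ε

P → + becomes P → + P'
P → P + becomes P' → + P'
Add P' → ε

Resulting grammar:
P → + P'
P' → + P'
P' → ε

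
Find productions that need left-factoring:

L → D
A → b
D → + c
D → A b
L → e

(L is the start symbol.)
Left-factoring is needed when two productions for the same non-terminal
share a common prefix on the right-hand side.

Productions for L:
  L → D
  L → e
Productions for D:
  D → + c
  D → A b

No common prefixes found.

Answer: No, left-factoring is not needed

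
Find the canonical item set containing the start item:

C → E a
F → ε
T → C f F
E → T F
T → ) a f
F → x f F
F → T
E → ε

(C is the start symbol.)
First, augment the grammar with C' → C
I₀ = CLOSURE({ [C' → . C] }):
  [C' → . C] has the dot before C: add [C → . E a]
  [C → . E a] has the dot before E: add [E → . T F], [E → .]
  [E → . T F] has the dot before T: add [T → . C f F], [T → . ) a f]
No further items can be added.

I₀ = { [C → . E a], [C' → . C], [E → . T F], [E → .], [T → . ) a f], [T → . C f F] }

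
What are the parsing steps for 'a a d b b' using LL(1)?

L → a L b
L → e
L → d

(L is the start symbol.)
LL(1) parsing maintains a stack (initially the start symbol over $) and the input. At each step: if the stack top is a terminal, match it against the current input token; if it is a non-terminal N, replace it with the RHS of M[N, lookahead] (the unique production whose predict set contains the lookahead).

Stack is shown with the top on the left.

Stack      Input        Action
------------------------------
L $        a a d b b $  output L → a L b
a L b $    a a d b b $  match 'a'
L b $      a d b b $    output L → a L b
a L b b $  a d b b $    match 'a'
L b b $    d b b $      output L → d
d b b $    d b b $      match 'd'
b b $      b b $        match 'b'
b $        b $          match 'b'
$          $            accept

The string is accepted.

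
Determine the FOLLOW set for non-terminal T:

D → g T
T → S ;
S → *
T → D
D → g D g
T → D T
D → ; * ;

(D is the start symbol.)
To compute FOLLOW(T), find every occurrence of T on a right-hand side N → α T β: add FIRST(β) \ {ε}, and if β is empty or nullable also add FOLLOW(N). Iterate to a fixed point.

In D → g T: T is at the end, add FOLLOW(D)
In T → D T: T is at the end; this adds FOLLOW(T) to itself — nothing new

The FOLLOW sets referred to above (computed the same way, to a fixed point):
  FOLLOW(D) = { $, '*', ';', 'g' }

Taking the union: FOLLOW(T) = { $, '*', ';', 'g' }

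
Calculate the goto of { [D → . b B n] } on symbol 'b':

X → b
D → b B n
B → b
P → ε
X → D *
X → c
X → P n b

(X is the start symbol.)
GOTO(I, 'b') = CLOSURE({ [A → αX.β] : [A → α.Xβ] ∈ I, X = 'b' })

Items with dot before 'b', with the dot advanced:
  [D → . b B n] → [D → b . B n]
Closure of the advanced items:
  [D → b . B n] has the dot before B: add [B → . b]

GOTO = { [B → . b], [D → b . B n] }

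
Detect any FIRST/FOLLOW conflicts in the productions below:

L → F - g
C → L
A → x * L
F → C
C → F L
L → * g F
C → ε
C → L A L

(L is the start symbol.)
Yes. C → L with FOLLOW(C) on { '*', '-' }; C → F L with FOLLOW(C) on { '*', '-' }; C → L A L with FOLLOW(C) on { '*', '-' }

Nullable non-terminals: C, F.
FIRST sets used below: FIRST(L) = { '*', '-' }, FIRST(F) = { '*', '-', ε }

C: nullable alternative(s) C → ε; FOLLOW(C) = { $, '*', '-', 'x' }
  C → L: FIRST \ {ε} = { '*', '-' } — overlaps FOLLOW(C) on { '*', '-' }: CONFLICT
  C → F L: FIRST \ {ε} = { '*', '-' } — overlaps FOLLOW(C) on { '*', '-' }: CONFLICT
  C → ε: FIRST \ {ε} = { } — this is the only nullable alternative, skip
  C → L A L: FIRST \ {ε} = { '*', '-' } — overlaps FOLLOW(C) on { '*', '-' }: CONFLICT
F has a nullable alternative but only one production, so nothing to check.

A, L have no nullable alternative, so no FIRST/FOLLOW check is needed there.

So the grammar has 3 FIRST/FOLLOW conflicts (marked CONFLICT above).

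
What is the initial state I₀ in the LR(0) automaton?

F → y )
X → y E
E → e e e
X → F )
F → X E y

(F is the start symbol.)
First, augment the grammar with F' → F
I₀ = CLOSURE({ [F' → . F] }):
  [F' → . F] has the dot before F: add [F → . y )], [F → . X E y]
  [F → . X E y] has the dot before X: add [X → . y E], [X → . F )]
No further items can be added.

I₀ = { [F → . X E y], [F → . y )], [F' → . F], [X → . F )], [X → . y E] }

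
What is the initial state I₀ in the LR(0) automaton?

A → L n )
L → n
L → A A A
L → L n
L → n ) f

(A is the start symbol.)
{ [A → . L n )], [A' → . A], [L → . A A A], [L → . L n], [L → . n ) f], [L → . n] }

First, augment the grammar with A' → A
I₀ = CLOSURE({ [A' → . A] }):
  [A' → . A] has the dot before A: add [A → . L n )]
  [A → . L n )] has the dot before L: add [L → . n], [L → . A A A], [L → . L n], [L → . n ) f]
No further items can be added.

I₀ = { [A → . L n )], [A' → . A], [L → . A A A], [L → . L n], [L → . n ) f], [L → . n] }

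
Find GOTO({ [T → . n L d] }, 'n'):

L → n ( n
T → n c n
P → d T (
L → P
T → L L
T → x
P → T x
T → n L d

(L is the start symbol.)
{ [L → . P], [L → . n ( n], [P → . T x], [P → . d T (], [T → . L L], [T → . n L d], [T → . n c n], [T → . x], [T → n . L d] }

GOTO(I, 'n') = CLOSURE({ [A → αX.β] : [A → α.Xβ] ∈ I, X = 'n' })

Items with dot before 'n', with the dot advanced:
  [T → . n L d] → [T → n . L d]
Closure of the advanced items:
  [T → n . L d] has the dot before L: add [L → . n ( n], [L → . P]
  [L → . P] has the dot before P: add [P → . d T (], [P → . T x]
  [P → . T x] has the dot before T: add [T → . n c n], [T → . L L], [T → . x], [T → . n L d]

GOTO = { [L → . P], [L → . n ( n], [P → . T x], [P → . d T (], [T → . L L], [T → . n L d], [T → . n c n], [T → . x], [T → n . L d] }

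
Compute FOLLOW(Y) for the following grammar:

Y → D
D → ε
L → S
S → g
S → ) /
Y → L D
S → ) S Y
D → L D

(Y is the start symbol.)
{ $, ')', 'g' }

Y is the start symbol, so $ ∈ FOLLOW(Y).
In S → ) S Y: Y is at the end, add FOLLOW(S)

The FOLLOW sets referred to above (computed the same way, to a fixed point):
  FOLLOW(S) = { $, ')', 'g' }

Taking the union: FOLLOW(Y) = { $, ')', 'g' }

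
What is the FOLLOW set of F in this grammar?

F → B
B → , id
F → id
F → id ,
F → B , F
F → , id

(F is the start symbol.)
To compute FOLLOW(F), find every occurrence of F on a right-hand side N → α F β: add FIRST(β) \ {ε}, and if β is empty or nullable also add FOLLOW(N). Iterate to a fixed point.

F is the start symbol, so $ ∈ FOLLOW(F).
In F → B , F: F is at the end; this adds FOLLOW(F) to itself — nothing new

Taking the union: FOLLOW(F) = { $ }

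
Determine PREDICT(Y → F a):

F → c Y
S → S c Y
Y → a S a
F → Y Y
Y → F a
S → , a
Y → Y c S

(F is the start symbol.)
PREDICT(Y → F a) = (FIRST(RHS) \ {ε}) ∪ (FOLLOW(Y) if ε ∈ FIRST(RHS), i.e. RHS ⇒* ε)
FIRST(F) = { 'a', 'c' }
FIRST(F a) = { 'a', 'c' }
ε ∉ FIRST(F a), so FOLLOW(Y) is not added.
PREDICT(Y → F a) = { 'a', 'c' }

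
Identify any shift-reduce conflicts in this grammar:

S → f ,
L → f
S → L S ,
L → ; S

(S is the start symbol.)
Yes — I4: [L → f .] vs [S → f . ,]

Augment with S' → S and build the canonical LR(0) collection (I0 = CLOSURE({[S' → . S]}), then GOTO on every symbol after a dot until no new states appear). It has 9 states:
  I0: { [L → . ; S], [L → . f], [S → . L S ,], [S → . f ,], [S' → . S] }  — shift
  I1: { [L → . ; S], [L → . f], [L → ; . S], [S → . L S ,], [S → . f ,] }  — shift
  I2: { [L → . ; S], [L → . f], [S → . L S ,], [S → . f ,], [S → L . S ,] }  — shift
  I3: { [S' → S .] }  — accept
  I4: { [L → f .], [S → f . ,] }  — shift, reduce
  I5: { [S → f , .] }  — reduce
  I6: { [S → L S . ,] }  — shift
  I7: { [S → L S , .] }  — reduce
  I8: { [L → ; S .] }  — reduce

I4 contains reduce item [L → f .] and shift item [S → f . ,] — shift-reduce conflict.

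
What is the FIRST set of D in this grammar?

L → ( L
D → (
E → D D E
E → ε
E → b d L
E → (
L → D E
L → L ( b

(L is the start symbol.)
{ '(' }

From D → (:
  - '(' is a terminal: add '(' and stop

Collecting: FIRST(D) = { '(' }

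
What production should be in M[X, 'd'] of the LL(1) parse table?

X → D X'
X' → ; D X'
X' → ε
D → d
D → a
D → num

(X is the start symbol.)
To find M[X, 'd'], we find productions for X where 'd' is in the predict set (PREDICT(N → α) = (FIRST(α) \ {ε}) ∪ (FOLLOW(N) if α ⇒* ε)).

Relevant sets:
  FIRST(D) = { 'a', 'd', 'num' }

X → D X': PREDICT = { 'a', 'd', 'num' }
  'd' is in predict set, so this production goes in M[X, 'd']

M[X, 'd'] = X → D X'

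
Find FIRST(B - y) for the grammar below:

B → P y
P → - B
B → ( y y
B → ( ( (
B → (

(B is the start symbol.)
{ '(', '-' }

FIRST sets of the non-terminals involved (from the grammar, by fixed-point iteration):
  FIRST(B) = { '(', '-' }

To compute FIRST(B - y), process the symbols left to right:
Symbol B is a non-terminal. Add FIRST(B) \ {ε} = { '(', '-' }
B is not nullable (ε ∉ FIRST(B)), so stop here.
FIRST(B - y) = { '(', '-' }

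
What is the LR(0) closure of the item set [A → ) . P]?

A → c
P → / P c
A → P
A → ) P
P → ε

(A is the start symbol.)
{ [A → ) . P], [P → . / P c], [P → .] }

Start with: [A → ) . P]
  [A → ) . P] has the dot before P: add [P → . / P c], [P → .]
No further items can be added.

CLOSURE = { [A → ) . P], [P → . / P c], [P → .] }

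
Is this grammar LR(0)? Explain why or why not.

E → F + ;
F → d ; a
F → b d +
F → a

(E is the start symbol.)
Yes, the grammar is LR(0)

Augment with E' → E and build the canonical LR(0) collection (I0 = CLOSURE({[E' → . E]}), then GOTO on every symbol after a dot until no new states appear). It has 12 states:
  I0: { [E → . F + ;], [E' → . E], [F → . a], [F → . b d +], [F → . d ; a] }  — shift
  I1: { [E' → E .] }  — accept
  I2: { [E → F . + ;] }  — shift
  I3: { [F → a .] }  — reduce
  I4: { [F → b . d +] }  — shift
  I5: { [F → d . ; a] }  — shift
  I6: { [F → d ; . a] }  — shift
  I7: { [F → d ; a .] }  — reduce
  I8: { [F → b d . +] }  — shift
  I9: { [F → b d + .] }  — reduce
  I10: { [E → F + . ;] }  — shift
  I11: { [E → F + ; .] }  — reduce

Every state is either a pure shift/goto state or contains exactly one complete item and nothing to shift — no conflicts. The grammar is LR(0).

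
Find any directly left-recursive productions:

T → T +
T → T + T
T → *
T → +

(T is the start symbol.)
Direct left recursion occurs when N → N α for some non-terminal N (the right-hand side begins with the left-hand side itself).

T → T +: LEFT RECURSIVE (starts with T)
T → T + T: LEFT RECURSIVE (starts with T)
T → *: starts with '*'
T → +: starts with '+'

The grammar has direct left recursion on: T.

Answer: Yes, T is left-recursive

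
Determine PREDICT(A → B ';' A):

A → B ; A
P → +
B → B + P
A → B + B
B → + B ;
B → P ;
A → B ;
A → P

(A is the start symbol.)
PREDICT(A → B ';' A) = (FIRST(RHS) \ {ε}) ∪ (FOLLOW(A) if ε ∈ FIRST(RHS), i.e. RHS ⇒* ε)
FIRST(B) = { '+' }
FIRST(B ';' A) = { '+' }
ε ∉ FIRST(B ';' A), so FOLLOW(A) is not added.
PREDICT(A → B ';' A) = { '+' }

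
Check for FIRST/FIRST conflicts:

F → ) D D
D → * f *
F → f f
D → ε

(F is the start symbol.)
No FIRST/FIRST conflicts.

A FIRST/FIRST conflict occurs when two productions N → α and N → β for the same non-terminal have FIRST(α) ∩ FIRST(β) ≠ ∅ (with ε ∈ FIRST of a nullable right-hand side, so two nullable alternatives also conflict).

Productions for F:
  F → ) D D: FIRST = { ')' }
  F → f f: FIRST = { 'f' }
Productions for D:
  D → * f *: FIRST = { '*' }
  D → ε: FIRST = { ε }

All alternatives of each non-terminal have pairwise disjoint FIRST sets.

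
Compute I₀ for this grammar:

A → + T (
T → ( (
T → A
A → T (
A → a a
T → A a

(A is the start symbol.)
{ [A → . + T (], [A → . T (], [A → . a a], [A' → . A], [T → . ( (], [T → . A a], [T → . A] }

First, augment the grammar with A' → A
I₀ = CLOSURE({ [A' → . A] }):
  [A' → . A] has the dot before A: add [A → . + T (], [A → . T (], [A → . a a]
  [A → . T (] has the dot before T: add [T → . ( (], [T → . A], [T → . A a]
No further items can be added.

I₀ = { [A → . + T (], [A → . T (], [A → . a a], [A' → . A], [T → . ( (], [T → . A a], [T → . A] }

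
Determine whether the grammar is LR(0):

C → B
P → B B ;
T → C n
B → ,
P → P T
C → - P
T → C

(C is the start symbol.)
A grammar is LR(0) if no state in the canonical LR(0) collection has:
  - both a shift item (dot before a terminal) and a complete item (shift-reduce conflict), or
  - two or more complete items (reduce-reduce conflict; the accept item [C' → C .] counts as a complete item here).

Augment with C' → C and build the canonical LR(0) collection (I0 = CLOSURE({[C' → . C]}), then GOTO on every symbol after a dot until no new states appear). It has 12 states:
  I0: { [B → . ,], [C → . - P], [C → . B], [C' → . C] }  — shift
  I1: { [B → , .] }  — reduce
  I2: { [B → . ,], [C → - . P], [P → . B B ;], [P → . P T] }  — shift
  I3: { [C → B .] }  — reduce
  I4: { [C' → C .] }  — accept
  I5: { [B → . ,], [P → B . B ;] }  — shift
  I6: { [B → . ,], [C → - P .], [C → . - P], [C → . B], [P → P . T], [T → . C n], [T → . C] }  — shift, reduce
  I7: { [T → C . n], [T → C .] }  — shift, reduce
  I8: { [P → P T .] }  — reduce
  I9: { [T → C n .] }  — reduce
  I10: { [P → B B . ;] }  — shift
  I11: { [P → B B ; .] }  — reduce

Conflict in state I6:
  Shift-reduce conflict between [C → - P .] and [B → . ,]
So the grammar is NOT LR(0).

Answer: No. Shift-reduce conflict between [C → - P .] and [B → . ,]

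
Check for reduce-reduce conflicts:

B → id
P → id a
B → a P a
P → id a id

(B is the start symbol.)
Augment with B' → B and build the canonical LR(0) collection (I0 = CLOSURE({[B' → . B]}), then GOTO on every symbol after a dot until no new states appear). It has 9 states:
  I0: { [B → . a P a], [B → . id], [B' → . B] }  — shift
  I1: { [B' → B .] }  — accept
  I2: { [B → a . P a], [P → . id a id], [P → . id a] }  — shift
  I3: { [B → id .] }  — reduce
  I4: { [B → a P . a] }  — shift
  I5: { [P → id . a id], [P → id . a] }  — shift
  I6: { [P → id a . id], [P → id a .] }  — shift, reduce
  I7: { [P → id a id .] }  — reduce
  I8: { [B → a P a .] }  — reduce

No state contains more than one complete item.

Answer: No reduce-reduce conflicts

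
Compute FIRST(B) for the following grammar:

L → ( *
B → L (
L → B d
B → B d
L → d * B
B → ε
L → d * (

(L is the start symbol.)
{ '(', 'd', ε }

To compute FIRST(B), examine every production with B on the left-hand side, reading each right-hand side left to right until a non-nullable symbol is reached.

FIRST sets of the other non-terminals involved (by the same procedure, iterated to a fixed point):
  FIRST(L) = { '(', 'd' }

From B → L (:
  - L is a non-terminal: add FIRST(L) \ {ε} = { '(', 'd' }
    L is not nullable, so stop
From B → B d:
  - B is the symbol being defined: contributes nothing new
    B is nullable, so continue to the next symbol
  - d is a terminal: add 'd' and stop
From B → ε:
  - ε-production, so ε ∈ FIRST(B)

Collecting: FIRST(B) = { '(', 'd', ε }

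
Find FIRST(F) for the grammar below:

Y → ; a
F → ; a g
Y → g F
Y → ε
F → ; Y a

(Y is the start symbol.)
From F → ; a g:
  - ';' is a terminal: add ';' and stop
From F → ; Y a:
  - ';' is a terminal: add ';' and stop

Collecting: FIRST(F) = { ';' }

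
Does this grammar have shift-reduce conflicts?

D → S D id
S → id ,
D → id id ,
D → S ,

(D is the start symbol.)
No shift-reduce conflicts

A shift-reduce conflict occurs when an LR(0) state has both:
  - a complete (reduce) item [A → α .] (dot at the end), and
  - a shift item [B → β . c γ] (dot before a terminal).

Augment with D' → D and build the canonical LR(0) collection (I0 = CLOSURE({[D' → . D]}), then GOTO on every symbol after a dot until no new states appear). It has 10 states:
  I0: { [D → . S ,], [D → . S D id], [D → . id id ,], [D' → . D], [S → . id ,] }  — shift
  I1: { [D' → D .] }  — accept
  I2: { [D → . S ,], [D → . S D id], [D → . id id ,], [D → S . ,], [D → S . D id], [S → . id ,] }  — shift
  I3: { [D → id . id ,], [S → id . ,] }  — shift
  I4: { [S → id , .] }  — reduce
  I5: { [D → id id . ,] }  — shift
  I6: { [D → id id , .] }  — reduce
  I7: { [D → S , .] }  — reduce
  I8: { [D → S D . id] }  — shift
  I9: { [D → S D id .] }  — reduce

No state contains both a complete item and a shift item.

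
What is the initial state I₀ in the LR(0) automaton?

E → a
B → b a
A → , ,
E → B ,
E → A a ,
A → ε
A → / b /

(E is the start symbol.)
{ [A → . , ,], [A → . / b /], [A → .], [B → . b a], [E → . A a ,], [E → . B ,], [E → . a], [E' → . E] }

First, augment the grammar with E' → E
I₀ = CLOSURE({ [E' → . E] }):
  [E' → . E] has the dot before E: add [E → . a], [E → . B ,], [E → . A a ,]
  [E → . B ,] has the dot before B: add [B → . b a]
  [E → . A a ,] has the dot before A: add [A → . , ,], [A → .], [A → . / b /]
No further items can be added.

I₀ = { [A → . , ,], [A → . / b /], [A → .], [B → . b a], [E → . A a ,], [E → . B ,], [E → . a], [E' → . E] }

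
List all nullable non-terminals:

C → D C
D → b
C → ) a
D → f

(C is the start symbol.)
None

There are no ε-productions, so no non-terminal can derive ε.
No non-terminals are nullable.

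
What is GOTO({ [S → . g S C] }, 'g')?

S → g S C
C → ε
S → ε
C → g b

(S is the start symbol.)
{ [S → . g S C], [S → .], [S → g . S C] }

GOTO(I, 'g') = CLOSURE({ [A → αX.β] : [A → α.Xβ] ∈ I, X = 'g' })

Items with dot before 'g', with the dot advanced:
  [S → . g S C] → [S → g . S C]
Closure of the advanced items:
  [S → g . S C] has the dot before S: add [S → . g S C], [S → .]

GOTO = { [S → . g S C], [S → .], [S → g . S C] }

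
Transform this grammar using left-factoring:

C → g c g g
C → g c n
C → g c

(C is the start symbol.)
C → g c C'
C' → g g
C' → n
C' → ε

Left-factoring transforms A → αβ₁ | αβ₂ into A → αA' and A' → β₁ | β₂
(α is the longest common prefix among the alternatives). Repeat until
no nonterminal has two alternatives with a common prefix.

Round 1: C has alternatives sharing prefix 'g c'. Introduce C': C → g c C'
  Add: C' → g g
  Add: C' → n
  Add: C' → ε

No remaining common prefixes — done.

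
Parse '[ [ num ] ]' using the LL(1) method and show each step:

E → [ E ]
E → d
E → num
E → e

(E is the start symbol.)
LL(1) parsing maintains a stack (initially the start symbol over $) and the input. At each step: if the stack top is a terminal, match it against the current input token; if it is a non-terminal N, replace it with the RHS of M[N, lookahead] (the unique production whose predict set contains the lookahead).

Stack is shown with the top on the left.

Stack      Input          Action
--------------------------------
E $        [ [ num ] ] $  output E → [ E ]
[ E ] $    [ [ num ] ] $  match '['
E ] $      [ num ] ] $    output E → [ E ]
[ E ] ] $  [ num ] ] $    match '['
E ] ] $    num ] ] $      output E → num
num ] ] $  num ] ] $      match 'num'
] ] $      ] ] $          match ']'
] $        ] $            match ']'
$          $              accept

The string is accepted.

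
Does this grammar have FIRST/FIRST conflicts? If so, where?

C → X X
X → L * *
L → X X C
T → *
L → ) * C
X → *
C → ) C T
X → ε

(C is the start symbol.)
Yes. C → X X / C → ')' C T on { ')' }; X → L '*' '*' / X → '*' on { '*' }; L → X X C / L → ')' '*' C on { ')' }

FIRST sets of the non-terminals at (or reachable through a nullable prefix from) the front of some alternative:
  FIRST(X) = { ')', '*', ε }
  FIRST(L) = { ')', '*', ε }
  FIRST(C) = { ')', '*', ε }

Productions for C:
  C → X X: FIRST = { ')', '*', ε }
  C → ) C T: FIRST = { ')' }
Productions for X:
  X → L * *: FIRST = { ')', '*' }
  X → *: FIRST = { '*' }
  X → ε: FIRST = { ε }
Productions for L:
  L → X X C: FIRST = { ')', '*', ε }
  L → ) * C: FIRST = { ')' }
T has only one production, so no FIRST/FIRST conflict is possible there.

Conflict for C: C → X X and C → ) C T
  Overlap: { ')' }
Conflict for X: X → L * * and X → *
  Overlap: { '*' }
Conflict for L: L → X X C and L → ) * C
  Overlap: { ')' }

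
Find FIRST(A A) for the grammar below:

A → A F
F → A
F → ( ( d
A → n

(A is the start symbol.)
FIRST sets of the non-terminals involved (from the grammar, by fixed-point iteration):
  FIRST(A) = { 'n' }

To compute FIRST(A A), process the symbols left to right:
Symbol A is a non-terminal. Add FIRST(A) \ {ε} = { 'n' }
A is not nullable (ε ∉ FIRST(A)), so stop here.
FIRST(A A) = { 'n' }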